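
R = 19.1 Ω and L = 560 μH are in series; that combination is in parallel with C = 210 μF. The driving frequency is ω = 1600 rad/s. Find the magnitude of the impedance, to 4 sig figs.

2.962 Ω

X_L = ωL = 0.8960 Ω
X_C = 1/(ωC) = 2.976 Ω
Branch 1 (R+jX_L): Z₁ = 19.10 + j0.8960 Ω, |Z₁| = 19.12 Ω
Branch 2 (−jX_C): Z₂ = −j2.976 Ω
Parallel: Z = Z₁Z₂/(Z₁+Z₂), |Z| = 2.962 Ω, ∠Z = -81.10°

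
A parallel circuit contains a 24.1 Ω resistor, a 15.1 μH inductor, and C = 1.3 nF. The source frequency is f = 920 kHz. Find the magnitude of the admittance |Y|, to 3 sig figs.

ω = 2πf = 5.781e+06 rad/s
X_L = ωL = 87.3 Ω
X_C = 1/(ωC) = 133 Ω
Parallel: admittances add. Y = 1/R + 1/(jωL) + jωC
Y = (0.0415 − j0.00394) S
|Y| = 0.0417 S → |Z| = 1/|Y| = 24.0 Ω, ∠Z = −∠Y = 5.43°

41.7 mS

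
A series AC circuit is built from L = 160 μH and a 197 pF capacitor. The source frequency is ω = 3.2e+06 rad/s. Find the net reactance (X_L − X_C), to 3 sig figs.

-1070 Ω

X_L = ωL = 512 Ω
X_C = 1/(ωC) = 1590 Ω
X = 512 − 1590 = -1070 Ω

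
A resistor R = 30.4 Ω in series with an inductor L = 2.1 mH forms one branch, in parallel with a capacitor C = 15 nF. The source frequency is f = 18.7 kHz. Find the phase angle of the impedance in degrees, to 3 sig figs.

ω = 2πf = 117500 rad/s
X_L = ωL = 247 Ω
X_C = 1/(ωC) = 567 Ω
Branch 1 (R+jX_L): Z₁ = 30.4 + j247 Ω, |Z₁| = 249 Ω
Branch 2 (−jX_C): Z₂ = −j567 Ω
Parallel: Z = Z₁Z₂/(Z₁+Z₂), |Z| = 438 Ω, ∠Z = 77.6°

77.6°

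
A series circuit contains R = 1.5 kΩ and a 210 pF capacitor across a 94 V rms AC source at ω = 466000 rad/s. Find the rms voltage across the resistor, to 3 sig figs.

13.7 V

X_C = 1/(ωC) = 10200 Ω
Z = 1500 − j10200 Ω
|Z| = √(1500² + 10200²) = 10300 Ω
I = V/|Z| = 9.10 mA
V_R = I·|Z_R| = 0.00910 × 1500 = 13.7 V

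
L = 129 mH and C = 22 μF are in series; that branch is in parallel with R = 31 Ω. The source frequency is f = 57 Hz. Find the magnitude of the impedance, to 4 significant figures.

28.94 Ω

ω = 2πf = 358.1 rad/s
X_L = ωL = 46.20 Ω
X_C = 1/(ωC) = 126.9 Ω
Branch 1: Z₁ = R = 31.00 Ω
Branch 2 (series LC): Z₂ = j(X_L − X_C) = −j80.72 Ω
Parallel: Z = Z₁Z₂/(Z₁+Z₂), |Z| = 28.94 Ω, ∠Z = -21.01°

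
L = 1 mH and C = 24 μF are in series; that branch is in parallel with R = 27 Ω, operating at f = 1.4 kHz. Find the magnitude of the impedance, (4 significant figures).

ω = 2πf = 8796 rad/s
X_L = ωL = 8.796 Ω
X_C = 1/(ωC) = 4.737 Ω
Branch 1: Z₁ = R = 27.00 Ω
Branch 2 (series LC): Z₂ = j(X_L − X_C) = j4.060 Ω
Parallel: Z = Z₁Z₂/(Z₁+Z₂), |Z| = 4.015 Ω, ∠Z = 81.45°

4.015 Ω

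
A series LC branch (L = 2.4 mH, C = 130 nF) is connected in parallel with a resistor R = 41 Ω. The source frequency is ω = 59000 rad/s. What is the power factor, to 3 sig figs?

X_L = ωL = 142 Ω
X_C = 1/(ωC) = 130 Ω
Branch 1: Z₁ = R = 41.0 Ω
Branch 2 (series LC): Z₂ = j(X_L − X_C) = j11.2 Ω
Parallel: Z = Z₁Z₂/(Z₁+Z₂), |Z| = 10.8 Ω, ∠Z = 74.7°
cos φ = cos(74.7°) = 0.264

0.264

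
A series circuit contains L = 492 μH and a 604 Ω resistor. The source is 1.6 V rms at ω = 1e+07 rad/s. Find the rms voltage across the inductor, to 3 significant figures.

1.59 V

X_L = ωL = 4920 Ω
Z = 604 + j4920 Ω
|Z| = √(604² + 4920²) = 4960 Ω
I = V/|Z| = 323 μA
V_L = I·|Z_L| = 0.000323 × 4920 = 1.59 V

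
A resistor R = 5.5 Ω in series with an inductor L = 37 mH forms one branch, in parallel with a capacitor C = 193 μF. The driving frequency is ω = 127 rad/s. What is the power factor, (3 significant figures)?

0.849

X_L = ωL = 4.70 Ω
X_C = 1/(ωC) = 40.8 Ω
Branch 1 (R+jX_L): Z₁ = 5.50 + j4.70 Ω, |Z₁| = 7.23 Ω
Branch 2 (−jX_C): Z₂ = −j40.8 Ω
Parallel: Z = Z₁Z₂/(Z₁+Z₂), |Z| = 8.08 Ω, ∠Z = 31.8°
cos φ = cos(31.8°) = 0.849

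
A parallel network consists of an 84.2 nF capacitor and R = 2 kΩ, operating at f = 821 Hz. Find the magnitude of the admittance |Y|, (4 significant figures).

662.3 μS

ω = 2πf = 5158 rad/s
X_C = 1/(ωC) = 2302 Ω
Parallel: admittances add. Y = 1/R + jωC
Y = (0.0005000 + j0.0004343) S
|Y| = 0.0006623 S → |Z| = 1/|Y| = 1510 Ω, ∠Z = −∠Y = -40.98°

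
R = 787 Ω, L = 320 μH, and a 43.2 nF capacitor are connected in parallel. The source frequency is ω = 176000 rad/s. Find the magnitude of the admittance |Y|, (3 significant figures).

10.2 mS

X_L = ωL = 56.3 Ω
X_C = 1/(ωC) = 132 Ω
Parallel: admittances add. Y = 1/R + 1/(jωL) + jωC
Y = (0.00127 − j0.0102) S
|Y| = 0.0102 S → |Z| = 1/|Y| = 97.7 Ω, ∠Z = −∠Y = 82.9°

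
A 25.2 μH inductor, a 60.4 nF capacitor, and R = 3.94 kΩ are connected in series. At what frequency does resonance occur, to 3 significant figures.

129 kHz

ω₀ = 1/√(LC) = 1/√(2.52e-05 × 6.04e-08) = 810600 rad/s
f₀ = ω₀/(2π) = 129 kHz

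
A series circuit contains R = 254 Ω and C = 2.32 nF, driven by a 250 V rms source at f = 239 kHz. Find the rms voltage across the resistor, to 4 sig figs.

165.7 V

ω = 2πf = 1.502e+06 rad/s
X_C = 1/(ωC) = 287.0 Ω
Z = 254.0 − j287.0 Ω
|Z| = √(254.0² + 287.0²) = 383.3 Ω
I = V/|Z| = 652.3 mA
V_R = I·|Z_R| = 0.6523 × 254.0 = 165.7 V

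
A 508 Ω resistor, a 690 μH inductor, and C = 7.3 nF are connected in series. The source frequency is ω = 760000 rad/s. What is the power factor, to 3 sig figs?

0.828

X_L = ωL = 524 Ω
X_C = 1/(ωC) = 180 Ω
Net reactance X = X_L − X_C = 344 Ω
Z = 508 + j344 Ω
|Z| = √(508² + 344²) = 614 Ω
∠Z = arctan(344/508) = 34.1°
cos φ = cos(34.1°) = 0.828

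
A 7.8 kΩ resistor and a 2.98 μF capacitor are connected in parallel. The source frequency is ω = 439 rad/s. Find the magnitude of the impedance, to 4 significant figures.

760.8 Ω

X_C = 1/(ωC) = 764.4 Ω
Parallel: admittances add. Y = 1/R + jωC
Y = (0.0001282 + j0.001308) S
|Y| = 0.001314 S → |Z| = 1/|Y| = 760.8 Ω, ∠Z = −∠Y = -84.40°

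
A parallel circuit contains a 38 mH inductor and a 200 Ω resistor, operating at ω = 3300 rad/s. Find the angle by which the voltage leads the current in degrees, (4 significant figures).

57.91°

X_L = ωL = 125.4 Ω
Parallel: admittances add. Y = 1/R + 1/(jωL)
Y = (0.005000 − j0.007974) S
|Y| = 0.009412 S → |Z| = 1/|Y| = 106.2 Ω, ∠Z = −∠Y = 57.91°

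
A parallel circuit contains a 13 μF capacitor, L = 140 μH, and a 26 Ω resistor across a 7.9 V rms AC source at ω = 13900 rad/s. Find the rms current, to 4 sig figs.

X_L = ωL = 1.946 Ω
X_C = 1/(ωC) = 5.534 Ω
Parallel: admittances add. Y = 1/R + 1/(jωL) + jωC
Y = (0.03846 − j0.3332) S
|Y| = 0.3354 S → |Z| = 1/|Y| = 2.982 Ω, ∠Z = −∠Y = 83.41°
I = V/|Z| = 7.9/2.982 = 2.650 A

2.650 A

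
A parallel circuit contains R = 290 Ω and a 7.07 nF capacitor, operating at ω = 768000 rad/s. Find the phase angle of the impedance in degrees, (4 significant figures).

-57.58°

X_C = 1/(ωC) = 184.2 Ω
Parallel: admittances add. Y = 1/R + jωC
Y = (0.003448 + j0.005430) S
|Y| = 0.006432 S → |Z| = 1/|Y| = 155.5 Ω, ∠Z = −∠Y = -57.58°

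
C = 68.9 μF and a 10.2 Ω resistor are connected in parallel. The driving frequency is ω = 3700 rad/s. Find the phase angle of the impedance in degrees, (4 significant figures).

X_C = 1/(ωC) = 3.923 Ω
Parallel: admittances add. Y = 1/R + jωC
Y = (0.09804 + j0.2549) S
|Y| = 0.2731 S → |Z| = 1/|Y| = 3.661 Ω, ∠Z = −∠Y = -68.96°

-68.96°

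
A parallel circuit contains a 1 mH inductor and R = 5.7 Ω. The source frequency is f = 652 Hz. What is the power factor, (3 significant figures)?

0.584

ω = 2πf = 4097 rad/s
X_L = ωL = 4.10 Ω
Parallel: admittances add. Y = 1/R + 1/(jωL)
Y = (0.175 − j0.244) S
|Y| = 0.301 S → |Z| = 1/|Y| = 3.33 Ω, ∠Z = −∠Y = 54.3°
cos φ = cos(54.3°) = 0.584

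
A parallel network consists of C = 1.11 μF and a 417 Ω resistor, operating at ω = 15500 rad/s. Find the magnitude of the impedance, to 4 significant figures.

X_C = 1/(ωC) = 58.12 Ω
Parallel: admittances add. Y = 1/R + jωC
Y = (0.002398 + j0.01720) S
|Y| = 0.01737 S → |Z| = 1/|Y| = 57.57 Ω, ∠Z = −∠Y = -82.07°

57.57 Ω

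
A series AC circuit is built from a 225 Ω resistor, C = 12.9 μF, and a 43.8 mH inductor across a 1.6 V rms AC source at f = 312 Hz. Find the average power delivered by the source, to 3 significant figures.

10.9 mW

ω = 2πf = 1960 rad/s
X_L = ωL = 85.9 Ω
X_C = 1/(ωC) = 39.5 Ω
Net reactance X = X_L − X_C = 46.3 Ω
Z = 225 + j46.3 Ω
|Z| = √(225² + 46.3²) = 230 Ω
∠Z = arctan(46.3/225) = 11.6°
I = V/|Z| = 6.97 mA
P = VI cos φ = 1.6 × 0.00697 × cos(11.6°) = 10.9 mW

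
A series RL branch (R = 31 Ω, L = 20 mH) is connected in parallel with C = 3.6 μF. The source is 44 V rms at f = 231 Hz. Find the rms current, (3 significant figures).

895 mA

ω = 2πf = 1451 rad/s
X_L = ωL = 29.0 Ω
X_C = 1/(ωC) = 191 Ω
Branch 1 (R+jX_L): Z₁ = 31.0 + j29.0 Ω, |Z₁| = 42.5 Ω
Branch 2 (−jX_C): Z₂ = −j191 Ω
Parallel: Z = Z₁Z₂/(Z₁+Z₂), |Z| = 49.2 Ω, ∠Z = 32.3°
I = V/|Z| = 44/49.2 = 895 mA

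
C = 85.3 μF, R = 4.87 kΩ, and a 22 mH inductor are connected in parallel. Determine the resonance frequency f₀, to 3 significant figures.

116 Hz

ω₀ = 1/√(LC) = 1/√(0.022 × 8.53e-05) = 730.0 rad/s
f₀ = ω₀/(2π) = 116 Hz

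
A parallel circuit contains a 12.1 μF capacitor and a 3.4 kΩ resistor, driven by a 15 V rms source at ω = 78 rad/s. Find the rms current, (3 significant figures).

14.8 mA

X_C = 1/(ωC) = 1060 Ω
Parallel: admittances add. Y = 1/R + jωC
Y = (0.000294 + j0.000944) S
|Y| = 0.000989 S → |Z| = 1/|Y| = 1010 Ω, ∠Z = −∠Y = -72.7°
I = V/|Z| = 15/1010 = 14.8 mA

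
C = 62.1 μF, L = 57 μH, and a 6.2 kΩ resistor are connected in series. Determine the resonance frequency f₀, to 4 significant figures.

ω₀ = 1/√(LC) = 1/√(5.7e-05 × 6.21e-05) = 16810 rad/s
f₀ = ω₀/(2π) = 2.675 kHz

2.675 kHz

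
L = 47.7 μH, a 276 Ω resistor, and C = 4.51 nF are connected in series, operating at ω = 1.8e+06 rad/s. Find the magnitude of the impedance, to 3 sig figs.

X_L = ωL = 85.9 Ω
X_C = 1/(ωC) = 123 Ω
Net reactance X = X_L − X_C = -37.3 Ω
Z = 276 − j37.3 Ω
|Z| = √(276² + 37.3²) = 279 Ω

279 Ω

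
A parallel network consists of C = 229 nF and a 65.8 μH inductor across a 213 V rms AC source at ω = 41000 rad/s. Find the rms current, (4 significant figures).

76.95 A

X_L = ωL = 2.698 Ω
X_C = 1/(ωC) = 106.5 Ω
Parallel: admittances add. Y = 1/(jωL) + jωC
Y = (0 − j0.3613) S
|Y| = 0.3613 S → |Z| = 1/|Y| = 2.768 Ω, ∠Z = −∠Y = 90.00°
I = V/|Z| = 213/2.768 = 76.95 A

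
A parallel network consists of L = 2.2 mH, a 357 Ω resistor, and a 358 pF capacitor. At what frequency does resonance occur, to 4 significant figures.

ω₀ = 1/√(LC) = 1/√(0.0022 × 3.58e-10) = 1.127e+06 rad/s
f₀ = ω₀/(2π) = 179.3 kHz

179.3 kHz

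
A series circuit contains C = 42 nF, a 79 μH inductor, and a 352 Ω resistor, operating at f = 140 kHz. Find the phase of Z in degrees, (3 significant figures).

6.87°

ω = 2πf = 879600 rad/s
X_L = ωL = 69.5 Ω
X_C = 1/(ωC) = 27.1 Ω
Net reactance X = X_L − X_C = 42.4 Ω
Z = 352 + j42.4 Ω
|Z| = √(352² + 42.4²) = 355 Ω
∠Z = arctan(42.4/352) = 6.87°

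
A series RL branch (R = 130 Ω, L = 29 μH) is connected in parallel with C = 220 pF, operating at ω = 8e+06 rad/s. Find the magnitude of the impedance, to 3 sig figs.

419 Ω

X_L = ωL = 232 Ω
X_C = 1/(ωC) = 568 Ω
Branch 1 (R+jX_L): Z₁ = 130 + j232 Ω, |Z₁| = 266 Ω
Branch 2 (−jX_C): Z₂ = −j568 Ω
Parallel: Z = Z₁Z₂/(Z₁+Z₂), |Z| = 419 Ω, ∠Z = 39.6°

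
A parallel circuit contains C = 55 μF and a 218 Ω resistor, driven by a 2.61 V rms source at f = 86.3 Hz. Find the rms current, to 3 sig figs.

ω = 2πf = 542.2 rad/s
X_C = 1/(ωC) = 33.5 Ω
Parallel: admittances add. Y = 1/R + jωC
Y = (0.00459 + j0.0298) S
|Y| = 0.0302 S → |Z| = 1/|Y| = 33.1 Ω, ∠Z = −∠Y = -81.3°
I = V/|Z| = 2.61/33.1 = 78.8 mA

78.8 mA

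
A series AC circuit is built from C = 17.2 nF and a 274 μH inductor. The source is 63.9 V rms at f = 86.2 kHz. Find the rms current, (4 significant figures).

1.556 A

ω = 2πf = 541600 rad/s
X_L = ωL = 148.4 Ω
X_C = 1/(ωC) = 107.3 Ω
Net reactance X = X_L − X_C = 41.06 Ω
Z = j41.06 Ω
|Z| = √(0² + 41.06²) = 41.06 Ω
I = V/|Z| = 63.9/41.06 = 1.556 A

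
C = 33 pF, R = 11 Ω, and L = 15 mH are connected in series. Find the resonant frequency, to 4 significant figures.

226.2 kHz

ω₀ = 1/√(LC) = 1/√(0.015 × 3.3e-11) = 1.421e+06 rad/s
f₀ = ω₀/(2π) = 226.2 kHz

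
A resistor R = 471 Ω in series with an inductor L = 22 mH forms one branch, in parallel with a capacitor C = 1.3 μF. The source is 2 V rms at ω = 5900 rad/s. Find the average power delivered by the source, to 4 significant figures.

X_L = ωL = 129.8 Ω
X_C = 1/(ωC) = 130.4 Ω
Branch 1 (R+jX_L): Z₁ = 471.0 + j129.8 Ω, |Z₁| = 488.6 Ω
Branch 2 (−jX_C): Z₂ = −j130.4 Ω
Parallel: Z = Z₁Z₂/(Z₁+Z₂), |Z| = 135.2 Ω, ∠Z = -74.52°
I = V/|Z| = 14.79 mA
P = VI cos φ = 2 × 0.01479 × cos(-74.52°) = 7.893 mW

7.893 mW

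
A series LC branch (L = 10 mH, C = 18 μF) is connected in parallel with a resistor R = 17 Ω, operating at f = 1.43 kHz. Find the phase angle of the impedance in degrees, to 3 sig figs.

11.5°

ω = 2πf = 8985 rad/s
X_L = ωL = 89.8 Ω
X_C = 1/(ωC) = 6.18 Ω
Branch 1: Z₁ = R = 17.0 Ω
Branch 2 (series LC): Z₂ = j(X_L − X_C) = j83.7 Ω
Parallel: Z = Z₁Z₂/(Z₁+Z₂), |Z| = 16.7 Ω, ∠Z = 11.5°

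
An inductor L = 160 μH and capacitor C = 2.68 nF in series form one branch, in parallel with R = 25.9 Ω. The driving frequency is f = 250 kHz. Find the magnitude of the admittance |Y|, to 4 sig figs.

ω = 2πf = 1.571e+06 rad/s
X_L = ωL = 251.3 Ω
X_C = 1/(ωC) = 237.5 Ω
Branch 1: Z₁ = R = 25.90 Ω
Branch 2 (series LC): Z₂ = j(X_L − X_C) = j13.78 Ω
Parallel: Z = Z₁Z₂/(Z₁+Z₂), |Z| = 12.17 Ω, ∠Z = 61.98°
|Y| = 1/|Z| = 82.19 mS

82.19 mS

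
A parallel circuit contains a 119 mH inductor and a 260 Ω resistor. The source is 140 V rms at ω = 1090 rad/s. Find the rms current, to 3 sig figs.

1.21 A

X_L = ωL = 130 Ω
Parallel: admittances add. Y = 1/R + 1/(jωL)
Y = (0.00385 − j0.00771) S
|Y| = 0.00862 S → |Z| = 1/|Y| = 116 Ω, ∠Z = −∠Y = 63.5°
I = V/|Z| = 140/116 = 1.21 A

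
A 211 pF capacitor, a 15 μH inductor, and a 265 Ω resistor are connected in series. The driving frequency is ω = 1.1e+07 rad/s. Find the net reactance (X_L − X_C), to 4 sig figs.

X_L = ωL = 165.0 Ω
X_C = 1/(ωC) = 430.8 Ω
X = 165.0 − 430.8 = -265.8 Ω

-265.8 Ω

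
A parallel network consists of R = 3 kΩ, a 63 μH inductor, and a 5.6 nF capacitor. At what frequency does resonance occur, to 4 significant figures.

268.0 kHz

ω₀ = 1/√(LC) = 1/√(6.3e-05 × 5.6e-09) = 1.684e+06 rad/s
f₀ = ω₀/(2π) = 268.0 kHz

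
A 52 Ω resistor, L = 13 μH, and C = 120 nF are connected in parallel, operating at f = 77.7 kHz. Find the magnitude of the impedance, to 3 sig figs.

9.92 Ω

ω = 2πf = 488200 rad/s
X_L = ωL = 6.35 Ω
X_C = 1/(ωC) = 17.1 Ω
Parallel: admittances add. Y = 1/R + 1/(jωL) + jωC
Y = (0.0192 − j0.0990) S
|Y| = 0.101 S → |Z| = 1/|Y| = 9.92 Ω, ∠Z = −∠Y = 79.0°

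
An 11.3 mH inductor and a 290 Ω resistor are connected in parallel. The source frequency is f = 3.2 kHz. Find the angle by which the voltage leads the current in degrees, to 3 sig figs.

ω = 2πf = 20110 rad/s
X_L = ωL = 227 Ω
Parallel: admittances add. Y = 1/R + 1/(jωL)
Y = (0.00345 − j0.00440) S
|Y| = 0.00559 S → |Z| = 1/|Y| = 179 Ω, ∠Z = −∠Y = 51.9°

51.9°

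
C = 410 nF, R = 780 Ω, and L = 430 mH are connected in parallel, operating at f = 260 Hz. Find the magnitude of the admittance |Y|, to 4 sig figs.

ω = 2πf = 1634 rad/s
X_L = ωL = 702.5 Ω
X_C = 1/(ωC) = 1493 Ω
Parallel: admittances add. Y = 1/R + 1/(jωL) + jωC
Y = (0.001282 − j0.0007538) S
|Y| = 0.001487 S → |Z| = 1/|Y| = 672.4 Ω, ∠Z = −∠Y = 30.45°

1.487 mS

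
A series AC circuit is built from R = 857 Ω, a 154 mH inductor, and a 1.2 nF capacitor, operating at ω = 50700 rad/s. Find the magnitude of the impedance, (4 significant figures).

X_L = ωL = 7808 Ω
X_C = 1/(ωC) = 16440 Ω
Net reactance X = X_L − X_C = -8629 Ω
Z = 857.0 − j8629 Ω
|Z| = √(857.0² + 8629²) = 8671 Ω

8671 Ω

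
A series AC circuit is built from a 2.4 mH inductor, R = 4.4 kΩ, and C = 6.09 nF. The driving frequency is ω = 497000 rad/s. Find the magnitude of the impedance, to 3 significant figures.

X_L = ωL = 1190 Ω
X_C = 1/(ωC) = 330 Ω
Net reactance X = X_L − X_C = 862 Ω
Z = 4400 + j862 Ω
|Z| = √(4400² + 862²) = 4480 Ω

4480 Ω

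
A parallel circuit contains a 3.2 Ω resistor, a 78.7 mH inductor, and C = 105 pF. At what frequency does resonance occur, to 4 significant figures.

55.37 kHz

ω₀ = 1/√(LC) = 1/√(0.0787 × 1.05e-10) = 347900 rad/s
f₀ = ω₀/(2π) = 55.37 kHz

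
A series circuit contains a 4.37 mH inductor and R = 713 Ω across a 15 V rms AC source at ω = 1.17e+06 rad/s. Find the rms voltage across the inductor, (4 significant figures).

X_L = ωL = 5113 Ω
Z = 713.0 + j5113 Ω
|Z| = √(713.0² + 5113²) = 5162 Ω
I = V/|Z| = 2.906 mA
V_L = I·|Z_L| = 0.002906 × 5113 = 14.86 V

14.86 V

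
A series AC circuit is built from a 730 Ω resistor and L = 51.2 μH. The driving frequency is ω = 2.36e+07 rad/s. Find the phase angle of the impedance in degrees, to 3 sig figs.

X_L = ωL = 1210 Ω
Z = 730 + j1210 Ω
|Z| = √(730² + 1210²) = 1410 Ω
∠Z = arctan(1210/730) = 58.9°

58.9°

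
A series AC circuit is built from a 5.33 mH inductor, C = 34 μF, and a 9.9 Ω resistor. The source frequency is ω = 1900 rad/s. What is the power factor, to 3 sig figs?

0.880

X_L = ωL = 10.1 Ω
X_C = 1/(ωC) = 15.5 Ω
Net reactance X = X_L − X_C = -5.35 Ω
Z = 9.90 − j5.35 Ω
|Z| = √(9.90² + 5.35²) = 11.3 Ω
∠Z = arctan(-5.35/9.90) = -28.4°
cos φ = cos(-28.4°) = 0.880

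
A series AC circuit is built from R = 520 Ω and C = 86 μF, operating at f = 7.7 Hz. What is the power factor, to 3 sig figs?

ω = 2πf = 48.38 rad/s
X_C = 1/(ωC) = 240 Ω
Z = 520 − j240 Ω
|Z| = √(520² + 240²) = 573 Ω
∠Z = arctan(-240/520) = -24.8°
cos φ = cos(-24.8°) = 0.908

0.908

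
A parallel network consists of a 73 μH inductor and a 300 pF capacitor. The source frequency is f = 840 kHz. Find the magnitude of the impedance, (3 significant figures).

988 Ω

ω = 2πf = 5.278e+06 rad/s
X_L = ωL = 385 Ω
X_C = 1/(ωC) = 632 Ω
Parallel: admittances add. Y = 1/(jωL) + jωC
Y = (0 − j0.00101) S
|Y| = 0.00101 S → |Z| = 1/|Y| = 988 Ω, ∠Z = −∠Y = 90.0°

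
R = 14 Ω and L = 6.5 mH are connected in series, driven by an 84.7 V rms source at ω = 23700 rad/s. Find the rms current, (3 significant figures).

548 mA

X_L = ωL = 154 Ω
Z = 14.0 + j154 Ω
|Z| = √(14.0² + 154²) = 155 Ω
I = V/|Z| = 84.7/155 = 548 mA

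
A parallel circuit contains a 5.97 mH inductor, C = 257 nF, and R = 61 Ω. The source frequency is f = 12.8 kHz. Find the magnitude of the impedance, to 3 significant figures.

ω = 2πf = 80420 rad/s
X_L = ωL = 480 Ω
X_C = 1/(ωC) = 48.4 Ω
Parallel: admittances add. Y = 1/R + 1/(jωL) + jωC
Y = (0.0164 + j0.0186) S
|Y| = 0.0248 S → |Z| = 1/|Y| = 40.4 Ω, ∠Z = −∠Y = -48.6°

40.4 Ω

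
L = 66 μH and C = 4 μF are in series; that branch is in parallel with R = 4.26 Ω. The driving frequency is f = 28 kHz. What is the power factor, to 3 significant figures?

0.923

ω = 2πf = 175900 rad/s
X_L = ωL = 11.6 Ω
X_C = 1/(ωC) = 1.42 Ω
Branch 1: Z₁ = R = 4.26 Ω
Branch 2 (series LC): Z₂ = j(X_L − X_C) = j10.2 Ω
Parallel: Z = Z₁Z₂/(Z₁+Z₂), |Z| = 3.93 Ω, ∠Z = 22.7°
cos φ = cos(22.7°) = 0.923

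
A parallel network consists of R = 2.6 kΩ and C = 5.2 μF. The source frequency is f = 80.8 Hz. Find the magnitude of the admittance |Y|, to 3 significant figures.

ω = 2πf = 507.7 rad/s
X_C = 1/(ωC) = 379 Ω
Parallel: admittances add. Y = 1/R + jωC
Y = (0.000385 + j0.00264) S
|Y| = 0.00267 S → |Z| = 1/|Y| = 375 Ω, ∠Z = −∠Y = -81.7°

2.67 mS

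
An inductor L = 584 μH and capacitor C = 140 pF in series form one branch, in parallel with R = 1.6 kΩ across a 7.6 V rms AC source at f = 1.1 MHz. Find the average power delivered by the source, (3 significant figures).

36.1 mW

ω = 2πf = 6.912e+06 rad/s
X_L = ωL = 4040 Ω
X_C = 1/(ωC) = 1030 Ω
Branch 1: Z₁ = R = 1600 Ω
Branch 2 (series LC): Z₂ = j(X_L − X_C) = j3000 Ω
Parallel: Z = Z₁Z₂/(Z₁+Z₂), |Z| = 1410 Ω, ∠Z = 28.0°
I = V/|Z| = 5.38 mA
P = VI cos φ = 7.6 × 0.00538 × cos(28.0°) = 36.1 mW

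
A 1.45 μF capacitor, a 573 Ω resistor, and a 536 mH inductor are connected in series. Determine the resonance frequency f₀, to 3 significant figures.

ω₀ = 1/√(LC) = 1/√(0.536 × 1.45e-06) = 1134 rad/s
f₀ = ω₀/(2π) = 181 Hz

181 Hz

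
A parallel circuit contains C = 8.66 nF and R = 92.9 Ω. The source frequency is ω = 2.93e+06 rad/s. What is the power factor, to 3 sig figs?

0.391

X_C = 1/(ωC) = 39.4 Ω
Parallel: admittances add. Y = 1/R + jωC
Y = (0.0108 + j0.0254) S
|Y| = 0.0276 S → |Z| = 1/|Y| = 36.3 Ω, ∠Z = −∠Y = -67.0°
cos φ = cos(-67.0°) = 0.391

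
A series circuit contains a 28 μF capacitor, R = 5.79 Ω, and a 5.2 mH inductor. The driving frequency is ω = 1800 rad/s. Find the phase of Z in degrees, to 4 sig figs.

-61.08°

X_L = ωL = 9.360 Ω
X_C = 1/(ωC) = 19.84 Ω
Net reactance X = X_L − X_C = -10.48 Ω
Z = 5.790 − j10.48 Ω
|Z| = √(5.790² + 10.48²) = 11.97 Ω
∠Z = arctan(-10.48/5.790) = -61.08°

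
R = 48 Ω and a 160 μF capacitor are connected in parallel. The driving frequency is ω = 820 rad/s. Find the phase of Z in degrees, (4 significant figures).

-80.98°

X_C = 1/(ωC) = 7.622 Ω
Parallel: admittances add. Y = 1/R + jωC
Y = (0.02083 + j0.1312) S
|Y| = 0.1328 S → |Z| = 1/|Y| = 7.528 Ω, ∠Z = −∠Y = -80.98°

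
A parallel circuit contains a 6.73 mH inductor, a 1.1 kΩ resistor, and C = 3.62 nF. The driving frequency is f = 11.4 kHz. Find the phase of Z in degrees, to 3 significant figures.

ω = 2πf = 71630 rad/s
X_L = ωL = 482 Ω
X_C = 1/(ωC) = 3860 Ω
Parallel: admittances add. Y = 1/R + 1/(jωL) + jωC
Y = (0.000909 − j0.00182) S
|Y| = 0.00203 S → |Z| = 1/|Y| = 493 Ω, ∠Z = −∠Y = 63.4°

63.4°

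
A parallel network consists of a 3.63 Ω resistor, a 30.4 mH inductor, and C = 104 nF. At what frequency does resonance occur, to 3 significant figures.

ω₀ = 1/√(LC) = 1/√(0.0304 × 1.04e-07) = 17780 rad/s
f₀ = ω₀/(2π) = 2.83 kHz

2.83 kHz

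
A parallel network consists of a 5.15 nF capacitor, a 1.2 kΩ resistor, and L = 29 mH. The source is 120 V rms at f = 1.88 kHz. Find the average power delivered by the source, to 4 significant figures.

12.00 W

ω = 2πf = 11810 rad/s
X_L = ωL = 342.6 Ω
X_C = 1/(ωC) = 16440 Ω
Parallel: admittances add. Y = 1/R + 1/(jωL) + jωC
Y = (0.0008333 − j0.002858) S
|Y| = 0.002977 S → |Z| = 1/|Y| = 335.9 Ω, ∠Z = −∠Y = 73.75°
I = V/|Z| = 357.3 mA
P = VI cos φ = 120 × 0.3573 × cos(73.75°) = 12.00 W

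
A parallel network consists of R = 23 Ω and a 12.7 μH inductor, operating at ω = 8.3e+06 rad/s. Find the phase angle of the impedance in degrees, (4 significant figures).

12.31°

X_L = ωL = 105.4 Ω
Parallel: admittances add. Y = 1/R + 1/(jωL)
Y = (0.04348 − j0.009487) S
|Y| = 0.04450 S → |Z| = 1/|Y| = 22.47 Ω, ∠Z = −∠Y = 12.31°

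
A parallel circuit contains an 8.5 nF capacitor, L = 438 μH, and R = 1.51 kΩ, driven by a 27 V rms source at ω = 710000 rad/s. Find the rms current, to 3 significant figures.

78.2 mA

X_L = ωL = 311 Ω
X_C = 1/(ωC) = 166 Ω
Parallel: admittances add. Y = 1/R + 1/(jωL) + jωC
Y = (0.000662 + j0.00282) S
|Y| = 0.00290 S → |Z| = 1/|Y| = 345 Ω, ∠Z = −∠Y = -76.8°
I = V/|Z| = 27/345 = 78.2 mA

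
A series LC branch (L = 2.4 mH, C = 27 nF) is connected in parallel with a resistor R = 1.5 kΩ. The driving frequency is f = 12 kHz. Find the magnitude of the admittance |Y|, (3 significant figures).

ω = 2πf = 75400 rad/s
X_L = ωL = 181 Ω
X_C = 1/(ωC) = 491 Ω
Branch 1: Z₁ = R = 1500 Ω
Branch 2 (series LC): Z₂ = j(X_L − X_C) = −j310 Ω
Parallel: Z = Z₁Z₂/(Z₁+Z₂), |Z| = 304 Ω, ∠Z = -78.3°
|Y| = 1/|Z| = 3.29 mS

3.29 mS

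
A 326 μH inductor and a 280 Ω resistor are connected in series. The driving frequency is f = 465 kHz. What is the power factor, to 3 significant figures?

ω = 2πf = 2.922e+06 rad/s
X_L = ωL = 952 Ω
Z = 280 + j952 Ω
|Z| = √(280² + 952²) = 993 Ω
∠Z = arctan(952/280) = 73.6°
cos φ = cos(73.6°) = 0.282

0.282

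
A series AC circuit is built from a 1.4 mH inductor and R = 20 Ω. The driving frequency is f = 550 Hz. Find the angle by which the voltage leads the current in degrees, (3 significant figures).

13.6°

ω = 2πf = 3456 rad/s
X_L = ωL = 4.84 Ω
Z = 20.0 + j4.84 Ω
|Z| = √(20.0² + 4.84²) = 20.6 Ω
∠Z = arctan(4.84/20.0) = 13.6°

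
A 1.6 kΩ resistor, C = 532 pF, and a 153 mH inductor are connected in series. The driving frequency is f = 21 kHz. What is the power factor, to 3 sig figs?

ω = 2πf = 131900 rad/s
X_L = ωL = 20200 Ω
X_C = 1/(ωC) = 14200 Ω
Net reactance X = X_L − X_C = 5940 Ω
Z = 1600 + j5940 Ω
|Z| = √(1600² + 5940²) = 6150 Ω
∠Z = arctan(5940/1600) = 74.9°
cos φ = cos(74.9°) = 0.260

0.260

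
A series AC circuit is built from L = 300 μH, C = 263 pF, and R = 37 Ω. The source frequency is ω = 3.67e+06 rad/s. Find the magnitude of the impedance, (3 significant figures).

74.8 Ω

X_L = ωL = 1100 Ω
X_C = 1/(ωC) = 1040 Ω
Net reactance X = X_L − X_C = 65.0 Ω
Z = 37.0 + j65.0 Ω
|Z| = √(37.0² + 65.0²) = 74.8 Ω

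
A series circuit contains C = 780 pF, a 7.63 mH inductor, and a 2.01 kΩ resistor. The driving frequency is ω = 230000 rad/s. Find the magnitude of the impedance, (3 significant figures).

X_L = ωL = 1750 Ω
X_C = 1/(ωC) = 5570 Ω
Net reactance X = X_L − X_C = -3820 Ω
Z = 2010 − j3820 Ω
|Z| = √(2010² + 3820²) = 4320 Ω

4320 Ω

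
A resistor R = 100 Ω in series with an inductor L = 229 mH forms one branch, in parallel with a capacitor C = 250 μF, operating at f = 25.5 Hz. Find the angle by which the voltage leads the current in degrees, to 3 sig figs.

-76.5°

ω = 2πf = 160.2 rad/s
X_L = ωL = 36.7 Ω
X_C = 1/(ωC) = 25.0 Ω
Branch 1 (R+jX_L): Z₁ = 100 + j36.7 Ω, |Z₁| = 107 Ω
Branch 2 (−jX_C): Z₂ = −j25.0 Ω
Parallel: Z = Z₁Z₂/(Z₁+Z₂), |Z| = 26.4 Ω, ∠Z = -76.5°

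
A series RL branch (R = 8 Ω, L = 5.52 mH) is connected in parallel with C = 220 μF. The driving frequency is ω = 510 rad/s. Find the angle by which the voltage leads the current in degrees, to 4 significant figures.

-33.30°

X_L = ωL = 2.815 Ω
X_C = 1/(ωC) = 8.913 Ω
Branch 1 (R+jX_L): Z₁ = 8.000 + j2.815 Ω, |Z₁| = 8.481 Ω
Branch 2 (−jX_C): Z₂ = −j8.913 Ω
Parallel: Z = Z₁Z₂/(Z₁+Z₂), |Z| = 7.515 Ω, ∠Z = -33.30°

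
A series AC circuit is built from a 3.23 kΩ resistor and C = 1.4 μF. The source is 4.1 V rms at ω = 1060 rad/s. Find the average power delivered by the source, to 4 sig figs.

4.987 mW

X_C = 1/(ωC) = 673.9 Ω
Z = 3230 − j673.9 Ω
|Z| = √(3230² + 673.9²) = 3300 Ω
∠Z = arctan(-673.9/3230) = -11.78°
I = V/|Z| = 1.243 mA
P = VI cos φ = 4.1 × 0.001243 × cos(-11.78°) = 4.987 mW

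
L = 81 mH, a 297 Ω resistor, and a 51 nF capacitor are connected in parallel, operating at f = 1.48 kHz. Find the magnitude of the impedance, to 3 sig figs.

ω = 2πf = 9299 rad/s
X_L = ωL = 753 Ω
X_C = 1/(ωC) = 2110 Ω
Parallel: admittances add. Y = 1/R + 1/(jωL) + jωC
Y = (0.00337 − j0.000853) S
|Y| = 0.00347 S → |Z| = 1/|Y| = 288 Ω, ∠Z = −∠Y = 14.2°

288 Ω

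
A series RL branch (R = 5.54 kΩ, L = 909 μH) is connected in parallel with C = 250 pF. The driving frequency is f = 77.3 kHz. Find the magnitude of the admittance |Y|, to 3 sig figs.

ω = 2πf = 485700 rad/s
X_L = ωL = 441 Ω
X_C = 1/(ωC) = 8240 Ω
Branch 1 (R+jX_L): Z₁ = 5540 + j441 Ω, |Z₁| = 5560 Ω
Branch 2 (−jX_C): Z₂ = −j8240 Ω
Parallel: Z = Z₁Z₂/(Z₁+Z₂), |Z| = 4790 Ω, ∠Z = -30.8°
|Y| = 1/|Z| = 209 μS

209 μS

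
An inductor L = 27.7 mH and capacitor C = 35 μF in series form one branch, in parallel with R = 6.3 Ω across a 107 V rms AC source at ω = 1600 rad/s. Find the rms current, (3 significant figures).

X_L = ωL = 44.3 Ω
X_C = 1/(ωC) = 17.9 Ω
Branch 1: Z₁ = R = 6.30 Ω
Branch 2 (series LC): Z₂ = j(X_L − X_C) = j26.5 Ω
Parallel: Z = Z₁Z₂/(Z₁+Z₂), |Z| = 6.13 Ω, ∠Z = 13.4°
I = V/|Z| = 107/6.13 = 17.5 A

17.5 A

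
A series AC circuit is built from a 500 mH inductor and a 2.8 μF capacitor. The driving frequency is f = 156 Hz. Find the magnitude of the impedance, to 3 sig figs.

ω = 2πf = 980.2 rad/s
X_L = ωL = 490 Ω
X_C = 1/(ωC) = 364 Ω
Net reactance X = X_L − X_C = 126 Ω
Z = j126 Ω
|Z| = √(0² + 126²) = 126 Ω

126 Ω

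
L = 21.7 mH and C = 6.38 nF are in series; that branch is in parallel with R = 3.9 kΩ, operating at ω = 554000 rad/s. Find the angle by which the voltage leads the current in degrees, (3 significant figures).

18.4°

X_L = ωL = 12000 Ω
X_C = 1/(ωC) = 283 Ω
Branch 1: Z₁ = R = 3900 Ω
Branch 2 (series LC): Z₂ = j(X_L − X_C) = j11700 Ω
Parallel: Z = Z₁Z₂/(Z₁+Z₂), |Z| = 3700 Ω, ∠Z = 18.4°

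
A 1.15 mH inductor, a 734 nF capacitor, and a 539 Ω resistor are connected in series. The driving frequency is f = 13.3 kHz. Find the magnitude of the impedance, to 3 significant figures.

ω = 2πf = 83570 rad/s
X_L = ωL = 96.1 Ω
X_C = 1/(ωC) = 16.3 Ω
Net reactance X = X_L − X_C = 79.8 Ω
Z = 539 + j79.8 Ω
|Z| = √(539² + 79.8²) = 545 Ω

545 Ω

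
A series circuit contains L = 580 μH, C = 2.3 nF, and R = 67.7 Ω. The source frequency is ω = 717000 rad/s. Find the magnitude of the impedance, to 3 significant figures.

X_L = ωL = 416 Ω
X_C = 1/(ωC) = 606 Ω
Net reactance X = X_L − X_C = -191 Ω
Z = 67.7 − j191 Ω
|Z| = √(67.7² + 191²) = 202 Ω

202 Ω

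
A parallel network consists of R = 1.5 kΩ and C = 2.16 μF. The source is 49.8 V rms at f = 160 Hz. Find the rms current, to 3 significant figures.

ω = 2πf = 1005 rad/s
X_C = 1/(ωC) = 461 Ω
Parallel: admittances add. Y = 1/R + jωC
Y = (0.000667 + j0.00217) S
|Y| = 0.00227 S → |Z| = 1/|Y| = 440 Ω, ∠Z = −∠Y = -72.9°
I = V/|Z| = 49.8/440 = 113 mA

113 mA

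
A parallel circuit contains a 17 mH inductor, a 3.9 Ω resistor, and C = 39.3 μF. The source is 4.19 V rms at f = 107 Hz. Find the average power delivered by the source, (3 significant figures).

ω = 2πf = 672.3 rad/s
X_L = ωL = 11.4 Ω
X_C = 1/(ωC) = 37.8 Ω
Parallel: admittances add. Y = 1/R + 1/(jωL) + jωC
Y = (0.256 − j0.0611) S
|Y| = 0.264 S → |Z| = 1/|Y| = 3.79 Ω, ∠Z = −∠Y = 13.4°
I = V/|Z| = 1.10 A
P = VI cos φ = 4.19 × 1.10 × cos(13.4°) = 4.50 W

4.50 W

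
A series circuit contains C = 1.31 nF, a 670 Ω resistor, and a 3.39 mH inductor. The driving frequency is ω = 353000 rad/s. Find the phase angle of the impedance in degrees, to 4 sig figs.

-55.25°

X_L = ωL = 1197 Ω
X_C = 1/(ωC) = 2162 Ω
Net reactance X = X_L − X_C = -965.8 Ω
Z = 670.0 − j965.8 Ω
|Z| = √(670.0² + 965.8²) = 1175 Ω
∠Z = arctan(-965.8/670.0) = -55.25°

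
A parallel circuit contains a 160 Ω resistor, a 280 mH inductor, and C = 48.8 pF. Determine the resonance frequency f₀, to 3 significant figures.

ω₀ = 1/√(LC) = 1/√(0.28 × 4.88e-11) = 270500 rad/s
f₀ = ω₀/(2π) = 43.1 kHz

43.1 kHz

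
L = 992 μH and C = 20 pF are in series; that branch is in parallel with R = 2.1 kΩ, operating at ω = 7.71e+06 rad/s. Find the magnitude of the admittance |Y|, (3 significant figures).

X_L = ωL = 7650 Ω
X_C = 1/(ωC) = 6490 Ω
Branch 1: Z₁ = R = 2100 Ω
Branch 2 (series LC): Z₂ = j(X_L − X_C) = j1160 Ω
Parallel: Z = Z₁Z₂/(Z₁+Z₂), |Z| = 1020 Ω, ∠Z = 61.0°
|Y| = 1/|Z| = 983 μS

983 μS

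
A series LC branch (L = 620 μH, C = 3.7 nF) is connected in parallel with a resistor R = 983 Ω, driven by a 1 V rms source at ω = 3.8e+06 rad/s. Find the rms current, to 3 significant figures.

1.11 mA

X_L = ωL = 2360 Ω
X_C = 1/(ωC) = 71.1 Ω
Branch 1: Z₁ = R = 983 Ω
Branch 2 (series LC): Z₂ = j(X_L − X_C) = j2280 Ω
Parallel: Z = Z₁Z₂/(Z₁+Z₂), |Z| = 903 Ω, ∠Z = 23.3°
I = V/|Z| = 1/903 = 1.11 mA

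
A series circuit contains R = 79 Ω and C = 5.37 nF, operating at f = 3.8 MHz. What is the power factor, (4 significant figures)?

0.9952

ω = 2πf = 2.388e+07 rad/s
X_C = 1/(ωC) = 7.799 Ω
Z = 79.00 − j7.799 Ω
|Z| = √(79.00² + 7.799²) = 79.38 Ω
∠Z = arctan(-7.799/79.00) = -5.638°
cos φ = cos(-5.638°) = 0.9952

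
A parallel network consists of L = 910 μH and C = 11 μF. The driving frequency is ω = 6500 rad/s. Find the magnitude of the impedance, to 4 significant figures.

X_L = ωL = 5.915 Ω
X_C = 1/(ωC) = 13.99 Ω
Parallel: admittances add. Y = 1/(jωL) + jωC
Y = (0 − j0.09756) S
|Y| = 0.09756 S → |Z| = 1/|Y| = 10.25 Ω, ∠Z = −∠Y = 90.00°

10.25 Ω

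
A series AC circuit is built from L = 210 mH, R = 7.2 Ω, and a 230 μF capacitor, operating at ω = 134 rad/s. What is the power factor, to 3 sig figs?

X_L = ωL = 28.1 Ω
X_C = 1/(ωC) = 32.4 Ω
Net reactance X = X_L − X_C = -4.31 Ω
Z = 7.20 − j4.31 Ω
|Z| = √(7.20² + 4.31²) = 8.39 Ω
∠Z = arctan(-4.31/7.20) = -30.9°
cos φ = cos(-30.9°) = 0.858

0.858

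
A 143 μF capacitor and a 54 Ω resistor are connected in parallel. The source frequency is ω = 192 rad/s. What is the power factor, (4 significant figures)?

0.5592

X_C = 1/(ωC) = 36.42 Ω
Parallel: admittances add. Y = 1/R + jωC
Y = (0.01852 + j0.02746) S
|Y| = 0.03312 S → |Z| = 1/|Y| = 30.20 Ω, ∠Z = −∠Y = -56.00°
cos φ = cos(-56.00°) = 0.5592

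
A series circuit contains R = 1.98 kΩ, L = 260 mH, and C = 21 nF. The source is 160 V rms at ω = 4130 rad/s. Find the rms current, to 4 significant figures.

15.03 mA

X_L = ωL = 1074 Ω
X_C = 1/(ωC) = 11530 Ω
Net reactance X = X_L − X_C = -10460 Ω
Z = 1980 − j10460 Ω
|Z| = √(1980² + 10460²) = 10640 Ω
I = V/|Z| = 160/10640 = 15.03 mA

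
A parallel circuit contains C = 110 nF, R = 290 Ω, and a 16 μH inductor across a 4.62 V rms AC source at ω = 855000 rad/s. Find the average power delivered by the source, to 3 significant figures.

73.6 mW

X_L = ωL = 13.7 Ω
X_C = 1/(ωC) = 10.6 Ω
Parallel: admittances add. Y = 1/R + 1/(jωL) + jωC
Y = (0.00345 + j0.0210) S
|Y| = 0.0212 S → |Z| = 1/|Y| = 47.1 Ω, ∠Z = −∠Y = -80.7°
I = V/|Z| = 98.1 mA
P = VI cos φ = 4.62 × 0.0981 × cos(-80.7°) = 73.6 mW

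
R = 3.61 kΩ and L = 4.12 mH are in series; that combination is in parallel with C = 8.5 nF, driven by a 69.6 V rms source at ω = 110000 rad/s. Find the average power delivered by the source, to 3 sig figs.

X_L = ωL = 453 Ω
X_C = 1/(ωC) = 1070 Ω
Branch 1 (R+jX_L): Z₁ = 3610 + j453 Ω, |Z₁| = 3640 Ω
Branch 2 (−jX_C): Z₂ = −j1070 Ω
Parallel: Z = Z₁Z₂/(Z₁+Z₂), |Z| = 1060 Ω, ∠Z = -73.2°
I = V/|Z| = 65.5 mA
P = VI cos φ = 69.6 × 0.0655 × cos(-73.2°) = 1.32 W

1.32 W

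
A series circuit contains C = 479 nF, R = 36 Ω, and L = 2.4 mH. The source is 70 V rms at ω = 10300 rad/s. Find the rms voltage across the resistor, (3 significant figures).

13.9 V

X_L = ωL = 24.7 Ω
X_C = 1/(ωC) = 203 Ω
Net reactance X = X_L − X_C = -178 Ω
Z = 36.0 − j178 Ω
|Z| = √(36.0² + 178²) = 182 Ω
I = V/|Z| = 386 mA
V_R = I·|Z_R| = 0.386 × 36.0 = 13.9 V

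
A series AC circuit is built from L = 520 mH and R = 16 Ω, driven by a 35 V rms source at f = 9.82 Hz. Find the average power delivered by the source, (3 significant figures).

ω = 2πf = 61.70 rad/s
X_L = ωL = 32.1 Ω
Z = 16.0 + j32.1 Ω
|Z| = √(16.0² + 32.1²) = 35.9 Ω
∠Z = arctan(32.1/16.0) = 63.5°
I = V/|Z| = 976 mA
P = VI cos φ = 35 × 0.976 × cos(63.5°) = 15.2 W

15.2 W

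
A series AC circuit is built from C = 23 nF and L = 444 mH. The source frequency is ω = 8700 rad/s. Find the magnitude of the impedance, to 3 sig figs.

X_L = ωL = 3860 Ω
X_C = 1/(ωC) = 5000 Ω
Net reactance X = X_L − X_C = -1130 Ω
Z = − j1130 Ω
|Z| = √(0² + 1130²) = 1130 Ω

1130 Ω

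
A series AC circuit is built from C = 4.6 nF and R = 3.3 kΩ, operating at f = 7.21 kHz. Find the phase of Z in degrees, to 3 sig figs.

ω = 2πf = 45300 rad/s
X_C = 1/(ωC) = 4800 Ω
Z = 3300 − j4800 Ω
|Z| = √(3300² + 4800²) = 5820 Ω
∠Z = arctan(-4800/3300) = -55.5°

-55.5°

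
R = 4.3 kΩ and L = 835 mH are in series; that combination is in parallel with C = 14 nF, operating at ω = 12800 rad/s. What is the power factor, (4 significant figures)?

0.3120

X_L = ωL = 10690 Ω
X_C = 1/(ωC) = 5580 Ω
Branch 1 (R+jX_L): Z₁ = 4300 + j10690 Ω, |Z₁| = 11520 Ω
Branch 2 (−jX_C): Z₂ = −j5580 Ω
Parallel: Z = Z₁Z₂/(Z₁+Z₂), |Z| = 9629 Ω, ∠Z = -71.82°
cos φ = cos(-71.82°) = 0.3120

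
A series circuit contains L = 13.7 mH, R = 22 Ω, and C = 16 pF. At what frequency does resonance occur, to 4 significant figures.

339.9 kHz

ω₀ = 1/√(LC) = 1/√(0.0137 × 1.6e-11) = 2.136e+06 rad/s
f₀ = ω₀/(2π) = 339.9 kHz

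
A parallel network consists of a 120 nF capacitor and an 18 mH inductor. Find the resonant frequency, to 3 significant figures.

3.42 kHz

ω₀ = 1/√(LC) = 1/√(0.018 × 1.2e-07) = 21520 rad/s
f₀ = ω₀/(2π) = 3.42 kHz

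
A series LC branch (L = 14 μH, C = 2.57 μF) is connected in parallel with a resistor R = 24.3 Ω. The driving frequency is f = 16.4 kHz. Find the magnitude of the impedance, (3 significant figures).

ω = 2πf = 103000 rad/s
X_L = ωL = 1.44 Ω
X_C = 1/(ωC) = 3.78 Ω
Branch 1: Z₁ = R = 24.3 Ω
Branch 2 (series LC): Z₂ = j(X_L − X_C) = −j2.33 Ω
Parallel: Z = Z₁Z₂/(Z₁+Z₂), |Z| = 2.32 Ω, ∠Z = -84.5°

2.32 Ω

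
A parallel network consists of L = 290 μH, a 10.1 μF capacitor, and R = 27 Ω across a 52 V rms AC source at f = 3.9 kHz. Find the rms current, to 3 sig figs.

5.88 A

ω = 2πf = 24500 rad/s
X_L = ωL = 7.11 Ω
X_C = 1/(ωC) = 4.04 Ω
Parallel: admittances add. Y = 1/R + 1/(jωL) + jωC
Y = (0.0370 + j0.107) S
|Y| = 0.113 S → |Z| = 1/|Y| = 8.85 Ω, ∠Z = −∠Y = -70.9°
I = V/|Z| = 52/8.85 = 5.88 A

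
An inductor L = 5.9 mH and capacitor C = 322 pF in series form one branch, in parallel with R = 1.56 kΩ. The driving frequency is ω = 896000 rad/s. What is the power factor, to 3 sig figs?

X_L = ωL = 5290 Ω
X_C = 1/(ωC) = 3470 Ω
Branch 1: Z₁ = R = 1560 Ω
Branch 2 (series LC): Z₂ = j(X_L − X_C) = j1820 Ω
Parallel: Z = Z₁Z₂/(Z₁+Z₂), |Z| = 1180 Ω, ∠Z = 40.6°
cos φ = cos(40.6°) = 0.759

0.759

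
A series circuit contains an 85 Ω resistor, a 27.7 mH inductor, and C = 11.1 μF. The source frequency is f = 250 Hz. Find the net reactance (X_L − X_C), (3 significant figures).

-13.8 Ω

ω = 2πf = 1571 rad/s
X_L = ωL = 43.5 Ω
X_C = 1/(ωC) = 57.4 Ω
X = 43.5 − 57.4 = -13.8 Ω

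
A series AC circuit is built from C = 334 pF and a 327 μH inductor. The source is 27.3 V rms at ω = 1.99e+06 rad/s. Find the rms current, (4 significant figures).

31.97 mA

X_L = ωL = 650.7 Ω
X_C = 1/(ωC) = 1505 Ω
Net reactance X = X_L − X_C = -853.8 Ω
Z = − j853.8 Ω
|Z| = √(0² + 853.8²) = 853.8 Ω
I = V/|Z| = 27.3/853.8 = 31.97 mA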